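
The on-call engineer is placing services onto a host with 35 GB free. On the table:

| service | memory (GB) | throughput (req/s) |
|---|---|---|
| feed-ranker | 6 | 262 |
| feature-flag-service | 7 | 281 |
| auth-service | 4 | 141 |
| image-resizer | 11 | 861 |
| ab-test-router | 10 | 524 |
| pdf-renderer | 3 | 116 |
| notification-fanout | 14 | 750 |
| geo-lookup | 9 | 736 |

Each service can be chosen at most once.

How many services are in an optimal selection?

3

Best achievable throughput is 2347.
image-resizer + notification-fanout + geo-lookup hits 2347 at 34 GB.
All optima have 3 services.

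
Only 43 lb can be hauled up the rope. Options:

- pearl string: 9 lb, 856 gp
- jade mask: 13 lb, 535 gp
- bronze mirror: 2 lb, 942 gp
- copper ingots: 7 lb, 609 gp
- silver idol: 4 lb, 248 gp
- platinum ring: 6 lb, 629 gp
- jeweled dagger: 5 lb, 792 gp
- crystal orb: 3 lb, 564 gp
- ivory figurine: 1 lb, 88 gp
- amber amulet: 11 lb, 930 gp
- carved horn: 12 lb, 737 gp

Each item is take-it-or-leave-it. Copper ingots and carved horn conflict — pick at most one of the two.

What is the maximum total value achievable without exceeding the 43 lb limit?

Filling by ratio: pearl string + bronze mirror + copper ingots + silver idol + platinum ring + jeweled dagger + crystal orb + ivory figurine for 4728, with 6 lb left unused.
The 5 lb tied up in silver idol and ivory figurine is better spent on amber amulet — total rises to 5322 (43 lb).
An exhaustive check of the 2048 subsets confirms 5322.

5322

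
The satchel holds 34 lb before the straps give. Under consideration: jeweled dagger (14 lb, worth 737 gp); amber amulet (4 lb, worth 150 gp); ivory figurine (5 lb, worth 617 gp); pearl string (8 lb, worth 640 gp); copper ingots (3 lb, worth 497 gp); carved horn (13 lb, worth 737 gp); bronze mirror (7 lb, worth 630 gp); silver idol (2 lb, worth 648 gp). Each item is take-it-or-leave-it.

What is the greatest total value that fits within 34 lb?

3279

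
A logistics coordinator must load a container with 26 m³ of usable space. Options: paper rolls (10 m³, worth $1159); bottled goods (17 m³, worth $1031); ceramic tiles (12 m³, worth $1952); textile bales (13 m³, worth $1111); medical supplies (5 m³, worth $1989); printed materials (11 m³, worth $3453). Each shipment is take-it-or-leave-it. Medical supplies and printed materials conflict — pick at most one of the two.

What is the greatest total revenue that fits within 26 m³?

Best packing: ceramic tiles + printed materials — 23 m³, 5405 total.
Next best is paper rolls + printed materials at 4612 (21 m³) — short by 793.

5405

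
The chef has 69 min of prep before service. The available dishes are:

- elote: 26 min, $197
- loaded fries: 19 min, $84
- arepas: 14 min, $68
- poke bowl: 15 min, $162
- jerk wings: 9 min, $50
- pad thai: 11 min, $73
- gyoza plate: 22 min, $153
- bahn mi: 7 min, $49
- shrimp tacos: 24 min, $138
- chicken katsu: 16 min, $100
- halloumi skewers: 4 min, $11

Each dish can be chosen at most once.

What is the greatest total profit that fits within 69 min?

532

Ranking by ratio (profit/min): poke bowl 10.80, elote 7.58, bahn mi 7.00.
Filling by ratio: elote + poke bowl + jerk wings + pad thai + bahn mi for 531, with 1 min left unused.
Replace jerk wings and bahn mi with chicken katsu: the trade gains 1 net, giving 532 at 68 min.
No other feasible combination exceeds 532.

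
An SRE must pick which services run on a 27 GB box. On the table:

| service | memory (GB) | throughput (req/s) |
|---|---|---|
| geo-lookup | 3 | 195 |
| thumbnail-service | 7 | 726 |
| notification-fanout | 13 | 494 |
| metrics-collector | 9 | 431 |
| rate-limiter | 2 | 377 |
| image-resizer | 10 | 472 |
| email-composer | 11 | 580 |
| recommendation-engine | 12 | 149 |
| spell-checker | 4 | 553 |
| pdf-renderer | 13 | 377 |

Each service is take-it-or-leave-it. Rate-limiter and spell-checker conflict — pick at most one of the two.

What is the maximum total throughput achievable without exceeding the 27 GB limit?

2054

Best packing: geo-lookup + thumbnail-service + email-composer + spell-checker — 25 GB, 2054 total.
Next best is geo-lookup + thumbnail-service + notification-fanout + spell-checker at 1968 (27 GB) — short by 86.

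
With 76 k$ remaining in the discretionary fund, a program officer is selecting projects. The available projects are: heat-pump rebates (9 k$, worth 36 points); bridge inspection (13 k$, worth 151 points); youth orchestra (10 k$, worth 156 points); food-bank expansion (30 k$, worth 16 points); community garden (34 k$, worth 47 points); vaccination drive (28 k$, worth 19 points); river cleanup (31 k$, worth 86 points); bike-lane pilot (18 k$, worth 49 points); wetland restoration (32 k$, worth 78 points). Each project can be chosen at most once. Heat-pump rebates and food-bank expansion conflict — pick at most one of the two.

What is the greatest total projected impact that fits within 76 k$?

Density check — youth orchestra 15.60, bridge inspection 11.62, heat-pump rebates 4.00, river cleanup 2.77 are the best per k$.
Greedy by ratio would take heat-pump rebates + bridge inspection + youth orchestra + river cleanup: 63 k$ used, total 429.
Replace heat-pump rebates with bike-lane pilot: the trade gains 13 net, giving 442 at 72 k$.

442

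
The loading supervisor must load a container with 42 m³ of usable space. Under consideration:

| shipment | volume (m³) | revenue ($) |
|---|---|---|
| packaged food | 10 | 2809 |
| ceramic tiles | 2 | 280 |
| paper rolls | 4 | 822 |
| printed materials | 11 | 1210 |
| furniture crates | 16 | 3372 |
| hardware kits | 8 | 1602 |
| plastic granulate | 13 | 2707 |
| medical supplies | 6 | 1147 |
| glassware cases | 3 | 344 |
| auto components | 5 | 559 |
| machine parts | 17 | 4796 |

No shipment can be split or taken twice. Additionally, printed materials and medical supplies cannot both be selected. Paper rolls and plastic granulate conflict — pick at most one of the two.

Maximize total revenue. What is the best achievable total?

Taking packaged food + ceramic tiles + plastic granulate + machine parts: 42 m³ used, 10592 in revenue.

10592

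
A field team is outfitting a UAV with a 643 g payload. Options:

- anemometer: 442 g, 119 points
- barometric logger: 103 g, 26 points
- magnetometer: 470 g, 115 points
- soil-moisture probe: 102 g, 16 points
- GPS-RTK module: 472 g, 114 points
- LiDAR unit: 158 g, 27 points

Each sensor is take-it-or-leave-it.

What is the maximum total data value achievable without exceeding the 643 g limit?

The ratio heuristic lands on anemometer + barometric logger (145) but leaves 98 g idle.
Dropping barometric logger frees 103 g; slotting in LiDAR unit (158 g) lifts the total to 146 at 600 g.
An exhaustive check of the 64 subsets confirms 146.

146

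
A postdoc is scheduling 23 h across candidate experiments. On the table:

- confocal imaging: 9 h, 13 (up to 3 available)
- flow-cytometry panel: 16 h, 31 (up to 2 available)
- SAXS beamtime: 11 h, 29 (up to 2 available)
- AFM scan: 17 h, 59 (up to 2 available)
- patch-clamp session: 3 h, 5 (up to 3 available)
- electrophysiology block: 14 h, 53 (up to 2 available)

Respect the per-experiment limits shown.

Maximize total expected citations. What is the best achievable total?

69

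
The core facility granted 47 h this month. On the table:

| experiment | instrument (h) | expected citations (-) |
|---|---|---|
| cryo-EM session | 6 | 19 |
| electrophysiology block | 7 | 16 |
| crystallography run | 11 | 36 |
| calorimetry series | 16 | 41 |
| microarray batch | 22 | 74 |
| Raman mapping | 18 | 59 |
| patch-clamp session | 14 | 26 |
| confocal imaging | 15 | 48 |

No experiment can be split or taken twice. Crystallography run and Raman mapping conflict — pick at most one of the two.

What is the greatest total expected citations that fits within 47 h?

152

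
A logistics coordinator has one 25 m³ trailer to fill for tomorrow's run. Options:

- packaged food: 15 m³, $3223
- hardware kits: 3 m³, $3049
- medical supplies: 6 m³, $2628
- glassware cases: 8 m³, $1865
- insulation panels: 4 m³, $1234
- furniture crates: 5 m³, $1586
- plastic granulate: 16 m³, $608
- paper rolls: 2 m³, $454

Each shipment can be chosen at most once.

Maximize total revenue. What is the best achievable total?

9582

Greedy by ratio would take hardware kits + medical supplies + insulation panels + furniture crates + paper rolls: 20 m³ used, total 8951.
The 4 m³ tied up in insulation panels is better spent on glassware cases — total rises to 9582 (24 m³).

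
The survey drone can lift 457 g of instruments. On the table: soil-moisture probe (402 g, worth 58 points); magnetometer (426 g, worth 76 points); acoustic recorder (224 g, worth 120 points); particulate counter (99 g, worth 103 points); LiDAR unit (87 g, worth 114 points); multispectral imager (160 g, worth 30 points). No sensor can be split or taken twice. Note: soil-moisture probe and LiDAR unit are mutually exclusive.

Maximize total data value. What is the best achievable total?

337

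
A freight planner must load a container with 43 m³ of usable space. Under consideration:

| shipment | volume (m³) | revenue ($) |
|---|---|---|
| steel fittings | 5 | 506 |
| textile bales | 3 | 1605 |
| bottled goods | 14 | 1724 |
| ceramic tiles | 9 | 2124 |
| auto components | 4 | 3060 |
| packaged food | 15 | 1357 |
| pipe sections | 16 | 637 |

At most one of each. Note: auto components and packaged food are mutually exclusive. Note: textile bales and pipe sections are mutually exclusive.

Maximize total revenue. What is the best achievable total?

9019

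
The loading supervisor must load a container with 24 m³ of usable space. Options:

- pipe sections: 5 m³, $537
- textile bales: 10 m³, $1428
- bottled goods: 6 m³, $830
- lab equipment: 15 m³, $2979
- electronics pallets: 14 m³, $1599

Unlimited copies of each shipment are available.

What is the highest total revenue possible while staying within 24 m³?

3809

Ranking by ratio (revenue/m³): lab equipment 198.60, textile bales 142.80, bottled goods 138.33, electronics pallets 114.21.
The ratio ordering already packs tightly: bottled goods + lab equipment, 21 m³, 3809.
No other feasible combination exceeds 3809.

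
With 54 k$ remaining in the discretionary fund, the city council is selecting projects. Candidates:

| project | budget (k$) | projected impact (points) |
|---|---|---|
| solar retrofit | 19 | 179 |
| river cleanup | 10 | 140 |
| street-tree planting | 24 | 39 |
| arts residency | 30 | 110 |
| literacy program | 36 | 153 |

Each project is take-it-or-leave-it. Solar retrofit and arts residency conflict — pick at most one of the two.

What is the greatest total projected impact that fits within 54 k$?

By projected impact per k$: river cleanup 14.00, solar retrofit 9.42, literacy program 4.25 lead.
Taking solar retrofit + river cleanup + street-tree planting: 53 k$ used, 358 in projected impact.
Every other selection either busts 54 k$ or breaks a pairing rule or fails to beat 358.

358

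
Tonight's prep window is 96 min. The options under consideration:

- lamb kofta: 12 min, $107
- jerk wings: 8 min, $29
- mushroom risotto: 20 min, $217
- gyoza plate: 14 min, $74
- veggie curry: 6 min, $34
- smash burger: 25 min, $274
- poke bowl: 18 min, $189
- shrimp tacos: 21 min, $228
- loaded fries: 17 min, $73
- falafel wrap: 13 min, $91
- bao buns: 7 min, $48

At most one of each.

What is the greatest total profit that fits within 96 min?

Ranking by ratio (profit/min): smash burger 10.96, shrimp tacos 10.86, mushroom risotto 10.85.
Lamb kofta + mushroom risotto + smash burger + poke bowl + shrimp tacos uses 96 of the 96 min and totals 1015.
Every other selection either busts 96 min or fails to beat 1015.

1015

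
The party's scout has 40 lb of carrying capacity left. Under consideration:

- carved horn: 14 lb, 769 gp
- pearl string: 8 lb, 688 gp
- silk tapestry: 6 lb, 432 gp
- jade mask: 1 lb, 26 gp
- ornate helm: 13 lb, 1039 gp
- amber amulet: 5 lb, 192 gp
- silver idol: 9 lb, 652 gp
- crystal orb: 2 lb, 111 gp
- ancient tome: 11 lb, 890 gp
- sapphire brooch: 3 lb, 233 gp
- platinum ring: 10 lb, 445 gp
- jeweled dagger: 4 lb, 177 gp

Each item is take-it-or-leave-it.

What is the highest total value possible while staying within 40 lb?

3160

Filling by ratio: pearl string + jade mask + ornate helm + crystal orb + ancient tome + sapphire brooch for 2987, with 2 lb left unused.
Dropping jade mask and sapphire brooch frees 4 lb; slotting in silk tapestry (6 lb) lifts the total to 3160 at 40 lb.
That's the maximum — no swap from here does better than 3160.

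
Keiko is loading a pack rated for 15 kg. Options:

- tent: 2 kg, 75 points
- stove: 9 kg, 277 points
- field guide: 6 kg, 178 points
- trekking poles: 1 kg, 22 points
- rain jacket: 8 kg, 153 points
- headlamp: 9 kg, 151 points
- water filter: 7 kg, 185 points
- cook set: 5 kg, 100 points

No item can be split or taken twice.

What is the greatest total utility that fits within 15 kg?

Ranking by ratio (utility/kg): tent 37.50, stove 30.78, field guide 29.67, water filter 26.43.
The ratio heuristic lands on tent + stove + trekking poles (374) but leaves 3 kg idle.
Replace tent and trekking poles with field guide: the trade gains 81 net, giving 455 at 15 kg.
Runner-up tent + field guide + water filter tops out at 438.

455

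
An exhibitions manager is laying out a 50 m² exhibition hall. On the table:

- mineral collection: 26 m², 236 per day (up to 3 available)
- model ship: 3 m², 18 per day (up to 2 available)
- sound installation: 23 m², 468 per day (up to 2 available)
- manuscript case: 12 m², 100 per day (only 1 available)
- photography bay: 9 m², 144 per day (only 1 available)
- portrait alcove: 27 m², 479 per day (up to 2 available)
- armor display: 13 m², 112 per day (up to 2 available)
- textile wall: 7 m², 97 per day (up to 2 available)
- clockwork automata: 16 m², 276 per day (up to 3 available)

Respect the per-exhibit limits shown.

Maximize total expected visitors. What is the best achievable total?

954

Model ship + 2×sound installation uses 49 of the 50 m² and totals 954.
No other feasible combination exceeds 954.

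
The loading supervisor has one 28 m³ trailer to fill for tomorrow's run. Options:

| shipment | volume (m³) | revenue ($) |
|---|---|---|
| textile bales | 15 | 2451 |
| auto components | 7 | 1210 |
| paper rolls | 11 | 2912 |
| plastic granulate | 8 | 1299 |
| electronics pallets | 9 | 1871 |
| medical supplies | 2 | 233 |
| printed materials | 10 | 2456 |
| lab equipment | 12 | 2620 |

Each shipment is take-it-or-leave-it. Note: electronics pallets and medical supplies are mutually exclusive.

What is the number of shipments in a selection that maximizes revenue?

3

Best achievable revenue is 6578.
One optimal bundle: auto components + paper rolls + printed materials (28 m³).
Any selection reaching 6578 contains exactly 3 shipments.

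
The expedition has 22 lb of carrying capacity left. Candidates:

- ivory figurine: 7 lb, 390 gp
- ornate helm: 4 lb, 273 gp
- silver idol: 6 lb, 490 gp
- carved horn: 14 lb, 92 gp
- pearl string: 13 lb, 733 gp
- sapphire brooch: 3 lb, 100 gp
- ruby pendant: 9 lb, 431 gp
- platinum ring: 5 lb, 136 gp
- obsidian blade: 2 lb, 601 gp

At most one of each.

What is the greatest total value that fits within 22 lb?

Ranking by ratio (value/lb): obsidian blade 300.50, silver idol 81.67, ornate helm 68.25, pearl string 56.38.
Best packing: ivory figurine + ornate helm + silver idol + sapphire brooch + obsidian blade — 22 lb, 1854 total.
Runner-up silver idol + pearl string + obsidian blade tops out at 1824.

1854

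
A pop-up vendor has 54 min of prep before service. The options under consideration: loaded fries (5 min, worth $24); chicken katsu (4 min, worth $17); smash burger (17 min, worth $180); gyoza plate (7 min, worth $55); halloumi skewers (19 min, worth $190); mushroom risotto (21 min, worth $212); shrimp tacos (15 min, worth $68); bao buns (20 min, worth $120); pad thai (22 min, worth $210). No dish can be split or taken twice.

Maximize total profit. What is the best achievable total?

Ranking by ratio (profit/min): smash burger 10.59, mushroom risotto 10.10, halloumi skewers 10.00.
Taking the top-ratio dishes first gives loaded fries + chicken katsu + smash burger + gyoza plate + mushroom risotto for 488 (54 min).
Replace loaded fries and smash burger with pad thai: the trade gains 6 net, giving 494 at 54 min.
An exhaustive check of the 512 subsets confirms 494.

494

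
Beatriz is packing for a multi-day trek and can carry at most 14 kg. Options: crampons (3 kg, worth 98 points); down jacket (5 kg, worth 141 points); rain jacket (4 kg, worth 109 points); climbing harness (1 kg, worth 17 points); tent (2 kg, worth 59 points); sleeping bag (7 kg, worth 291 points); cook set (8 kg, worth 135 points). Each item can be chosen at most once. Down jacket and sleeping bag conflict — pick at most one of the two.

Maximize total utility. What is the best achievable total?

The ratio heuristic lands on crampons + climbing harness + tent + sleeping bag (465) but leaves 1 kg idle.
Dropping climbing harness and tent frees 3 kg; slotting in rain jacket (4 kg) lifts the total to 498 at 14 kg.

498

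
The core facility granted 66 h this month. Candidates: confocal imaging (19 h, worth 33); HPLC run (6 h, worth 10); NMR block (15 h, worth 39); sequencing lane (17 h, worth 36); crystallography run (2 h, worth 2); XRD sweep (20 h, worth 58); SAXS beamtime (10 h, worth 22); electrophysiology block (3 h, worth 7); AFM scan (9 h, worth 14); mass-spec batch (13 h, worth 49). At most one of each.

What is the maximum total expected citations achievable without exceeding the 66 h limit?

The ratio heuristic lands on NMR block + crystallography run + XRD sweep + SAXS beamtime + electrophysiology block + mass-spec batch (177) but leaves 3 h idle.
Replace crystallography run and SAXS beamtime and electrophysiology block with sequencing lane: the trade gains 5 net, giving 182 at 65 h.
An exhaustive check of the 1024 subsets confirms 182.

182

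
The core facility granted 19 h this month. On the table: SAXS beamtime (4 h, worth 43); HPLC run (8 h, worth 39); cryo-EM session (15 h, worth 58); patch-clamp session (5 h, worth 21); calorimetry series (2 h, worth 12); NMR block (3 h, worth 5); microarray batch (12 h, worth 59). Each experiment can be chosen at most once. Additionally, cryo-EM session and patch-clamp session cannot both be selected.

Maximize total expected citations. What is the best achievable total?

115

A density-first pass picks SAXS beamtime + calorimetry series + microarray batch — 114 at 18 h.
The 12 h tied up in microarray batch is better spent on HPLC run + patch-clamp session — total rises to 115 (19 h).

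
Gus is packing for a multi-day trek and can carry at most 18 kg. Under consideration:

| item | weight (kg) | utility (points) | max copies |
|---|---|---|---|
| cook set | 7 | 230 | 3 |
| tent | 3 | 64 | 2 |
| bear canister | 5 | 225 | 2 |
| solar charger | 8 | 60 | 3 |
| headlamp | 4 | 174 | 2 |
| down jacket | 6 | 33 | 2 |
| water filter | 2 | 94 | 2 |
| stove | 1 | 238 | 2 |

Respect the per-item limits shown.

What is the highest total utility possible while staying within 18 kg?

The ratio heuristic lands on 2×bear canister + 2×water filter + 2×stove (1114) but leaves 2 kg idle.
The 2 kg tied up in water filter is better spent on headlamp — total rises to 1194 (18 kg).

1194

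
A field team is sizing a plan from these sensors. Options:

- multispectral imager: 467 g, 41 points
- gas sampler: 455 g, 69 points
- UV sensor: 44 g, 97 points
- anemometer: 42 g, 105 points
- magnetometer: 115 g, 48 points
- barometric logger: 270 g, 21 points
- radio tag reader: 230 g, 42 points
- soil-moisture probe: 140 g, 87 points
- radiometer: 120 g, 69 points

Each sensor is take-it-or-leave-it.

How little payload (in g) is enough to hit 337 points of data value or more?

Minimise g subject to total data value ≥ 337.
UV sensor + anemometer + magnetometer + soil-moisture probe reaches 337 using 341 g.
No combination under 341 g hits 337.

341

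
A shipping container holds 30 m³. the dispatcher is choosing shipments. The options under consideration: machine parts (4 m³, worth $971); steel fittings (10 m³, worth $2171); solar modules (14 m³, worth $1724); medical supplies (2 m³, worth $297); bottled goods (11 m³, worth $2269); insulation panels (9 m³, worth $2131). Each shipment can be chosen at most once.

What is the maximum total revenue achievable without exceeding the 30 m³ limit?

6571

Filling by ratio: machine parts + steel fittings + medical supplies + insulation panels for 5570, with 5 m³ left unused.
Dropping machine parts and medical supplies frees 6 m³; slotting in bottled goods (11 m³) lifts the total to 6571 at 30 m³.
Next best is machine parts + steel fittings + medical supplies + bottled goods at 5708 (27 m³) — short by 863.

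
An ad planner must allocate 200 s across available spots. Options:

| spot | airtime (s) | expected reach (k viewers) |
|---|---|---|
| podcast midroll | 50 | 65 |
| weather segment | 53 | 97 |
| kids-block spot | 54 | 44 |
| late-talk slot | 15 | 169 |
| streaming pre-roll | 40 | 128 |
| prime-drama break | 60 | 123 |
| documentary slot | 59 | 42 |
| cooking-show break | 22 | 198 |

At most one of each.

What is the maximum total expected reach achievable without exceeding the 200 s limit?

715

Best packing: weather segment + late-talk slot + streaming pre-roll + prime-drama break + cooking-show break — 190 s, 715 total.
The spare 10 s is too small for any remaining spot, and no exchange beats 715.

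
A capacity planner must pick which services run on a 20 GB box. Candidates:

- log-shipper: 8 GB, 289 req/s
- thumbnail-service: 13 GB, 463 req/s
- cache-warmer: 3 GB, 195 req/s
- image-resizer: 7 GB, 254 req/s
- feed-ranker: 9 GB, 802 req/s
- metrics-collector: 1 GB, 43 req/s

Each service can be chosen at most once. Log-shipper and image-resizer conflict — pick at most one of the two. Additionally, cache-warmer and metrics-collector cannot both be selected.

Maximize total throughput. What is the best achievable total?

1286

Best packing: log-shipper + cache-warmer + feed-ranker — 20 GB, 1286 total.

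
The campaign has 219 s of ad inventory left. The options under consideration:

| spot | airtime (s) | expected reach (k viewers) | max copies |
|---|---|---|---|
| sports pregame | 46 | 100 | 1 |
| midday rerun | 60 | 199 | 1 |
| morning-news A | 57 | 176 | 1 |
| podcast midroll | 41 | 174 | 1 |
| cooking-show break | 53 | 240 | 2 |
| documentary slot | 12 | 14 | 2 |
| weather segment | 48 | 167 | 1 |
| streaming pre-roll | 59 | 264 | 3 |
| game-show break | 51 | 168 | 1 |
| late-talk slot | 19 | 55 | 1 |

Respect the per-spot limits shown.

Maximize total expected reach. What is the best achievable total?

Density check — cooking-show break 4.53, streaming pre-roll 4.47, podcast midroll 4.24 are the best per s.
The ratio heuristic lands on podcast midroll + 2×cooking-show break + documentary slot + streaming pre-roll (932) but leaves 1 s idle.
The 118 s tied up in 2×cooking-show break and documentary slot is better spent on 2×streaming pre-roll — total rises to 966 (218 s).
Nothing else within 219 s beats 966.

966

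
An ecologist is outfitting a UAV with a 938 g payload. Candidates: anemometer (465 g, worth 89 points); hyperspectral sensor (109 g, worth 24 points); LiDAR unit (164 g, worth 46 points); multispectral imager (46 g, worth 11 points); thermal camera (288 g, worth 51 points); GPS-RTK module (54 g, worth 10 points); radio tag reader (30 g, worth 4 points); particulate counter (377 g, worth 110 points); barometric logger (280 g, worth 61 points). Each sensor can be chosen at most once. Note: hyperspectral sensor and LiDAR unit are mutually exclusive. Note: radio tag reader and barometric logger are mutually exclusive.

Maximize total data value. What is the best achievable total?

238

Taking LiDAR unit + multispectral imager + GPS-RTK module + particulate counter + barometric logger: 921 g used, 238 in data value.
That's the maximum — no feasible swap from here does better than 238.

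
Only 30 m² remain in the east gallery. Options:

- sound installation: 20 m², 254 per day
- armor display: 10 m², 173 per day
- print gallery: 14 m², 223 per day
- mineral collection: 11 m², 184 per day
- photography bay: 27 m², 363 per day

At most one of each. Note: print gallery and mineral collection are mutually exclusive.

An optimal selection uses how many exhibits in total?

2

Optimal total is 427.
sound installation + armor display hits 427 at 30 m².
Any selection reaching 427 contains exactly 2 exhibits.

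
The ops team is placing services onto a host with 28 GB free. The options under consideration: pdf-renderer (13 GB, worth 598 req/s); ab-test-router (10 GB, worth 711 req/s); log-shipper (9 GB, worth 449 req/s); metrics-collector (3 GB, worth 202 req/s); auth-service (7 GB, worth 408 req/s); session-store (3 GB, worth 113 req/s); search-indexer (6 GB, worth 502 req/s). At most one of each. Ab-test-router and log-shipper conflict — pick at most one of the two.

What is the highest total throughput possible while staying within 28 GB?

1823

By throughput per GB: search-indexer 83.67, ab-test-router 71.10, metrics-collector 67.33, auth-service 58.29 lead.
Ab-test-router + metrics-collector + auth-service + search-indexer uses 26 of the 28 GB and totals 1823.
That's the maximum — no feasible swap from here does better than 1823.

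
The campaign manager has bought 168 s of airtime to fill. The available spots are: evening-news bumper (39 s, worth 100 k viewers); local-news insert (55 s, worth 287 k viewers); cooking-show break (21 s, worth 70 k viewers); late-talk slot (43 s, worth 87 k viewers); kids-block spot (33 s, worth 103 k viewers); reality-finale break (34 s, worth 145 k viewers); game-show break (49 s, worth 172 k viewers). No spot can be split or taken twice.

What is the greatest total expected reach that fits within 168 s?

674

Density check — local-news insert 5.22, reality-finale break 4.26, game-show break 3.51 are the best per s.
The ratio ordering already packs tightly: local-news insert + cooking-show break + reality-finale break + game-show break, 159 s, 674.
Every other selection either busts 168 s or fails to beat 674.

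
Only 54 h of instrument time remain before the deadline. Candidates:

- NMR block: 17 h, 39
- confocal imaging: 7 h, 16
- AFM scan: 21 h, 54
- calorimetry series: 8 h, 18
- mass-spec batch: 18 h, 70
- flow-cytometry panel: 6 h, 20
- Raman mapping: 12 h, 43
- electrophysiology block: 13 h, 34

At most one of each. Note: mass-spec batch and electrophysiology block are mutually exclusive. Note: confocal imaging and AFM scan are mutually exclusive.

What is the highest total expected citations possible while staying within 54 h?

172

NMR block + mass-spec batch + flow-cytometry panel + Raman mapping uses 53 of the 54 h and totals 172.
Runner-up NMR block + confocal imaging + mass-spec batch + Raman mapping tops out at 168.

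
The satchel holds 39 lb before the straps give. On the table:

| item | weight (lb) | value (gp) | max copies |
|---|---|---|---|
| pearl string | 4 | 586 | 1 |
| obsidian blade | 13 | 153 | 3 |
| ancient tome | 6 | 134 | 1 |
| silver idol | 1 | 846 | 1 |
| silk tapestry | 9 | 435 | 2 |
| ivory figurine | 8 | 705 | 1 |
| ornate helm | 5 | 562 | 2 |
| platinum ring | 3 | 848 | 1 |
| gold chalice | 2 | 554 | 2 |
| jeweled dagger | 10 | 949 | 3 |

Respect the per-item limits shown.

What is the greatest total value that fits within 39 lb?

5848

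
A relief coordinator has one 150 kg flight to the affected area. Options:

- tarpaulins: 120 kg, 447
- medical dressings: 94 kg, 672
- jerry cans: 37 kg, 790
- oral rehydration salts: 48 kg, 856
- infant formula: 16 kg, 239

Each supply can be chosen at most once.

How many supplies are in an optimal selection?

Best achievable people served is 1885.
For example jerry cans + oral rehydration salts + infant formula achieves it, using 101 kg.
Any selection reaching 1885 contains exactly 3 supplies.

3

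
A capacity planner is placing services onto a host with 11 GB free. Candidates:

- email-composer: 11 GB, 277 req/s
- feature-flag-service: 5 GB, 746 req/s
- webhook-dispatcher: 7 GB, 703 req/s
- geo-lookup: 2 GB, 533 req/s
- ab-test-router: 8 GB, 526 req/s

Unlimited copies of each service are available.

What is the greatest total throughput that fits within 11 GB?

Taking 5×geo-lookup: 10 GB used, 2665 in throughput.
The spare 1 GB is too small for any remaining service, and no exchange beats 2665.

2665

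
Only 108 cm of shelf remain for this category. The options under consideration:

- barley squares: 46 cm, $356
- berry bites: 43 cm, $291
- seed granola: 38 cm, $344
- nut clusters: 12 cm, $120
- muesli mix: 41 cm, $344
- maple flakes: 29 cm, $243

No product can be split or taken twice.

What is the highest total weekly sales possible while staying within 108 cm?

Taking the top-ratio products first gives seed granola + nut clusters + muesli mix for 808 (91 cm).
Dropping nut clusters frees 12 cm; slotting in maple flakes (29 cm) lifts the total to 931 at 108 cm.
Runner-up barley squares + seed granola + nut clusters tops out at 820.

931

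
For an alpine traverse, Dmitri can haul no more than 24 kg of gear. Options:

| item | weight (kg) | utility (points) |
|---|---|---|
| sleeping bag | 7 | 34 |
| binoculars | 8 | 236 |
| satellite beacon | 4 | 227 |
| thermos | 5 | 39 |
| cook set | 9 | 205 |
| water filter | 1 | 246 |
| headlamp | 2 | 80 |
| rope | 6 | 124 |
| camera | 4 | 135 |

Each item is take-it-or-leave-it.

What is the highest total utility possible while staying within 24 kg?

994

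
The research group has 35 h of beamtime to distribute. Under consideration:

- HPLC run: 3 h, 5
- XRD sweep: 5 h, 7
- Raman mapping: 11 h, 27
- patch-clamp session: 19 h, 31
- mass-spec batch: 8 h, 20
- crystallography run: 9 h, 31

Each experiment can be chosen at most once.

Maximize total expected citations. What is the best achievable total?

The ratio heuristic lands on HPLC run + Raman mapping + mass-spec batch + crystallography run (83) but leaves 4 h idle.
The 3 h tied up in HPLC run is better spent on XRD sweep — total rises to 85 (33 h).
Next best is HPLC run + Raman mapping + mass-spec batch + crystallography run at 83 (31 h) — short by 2.

85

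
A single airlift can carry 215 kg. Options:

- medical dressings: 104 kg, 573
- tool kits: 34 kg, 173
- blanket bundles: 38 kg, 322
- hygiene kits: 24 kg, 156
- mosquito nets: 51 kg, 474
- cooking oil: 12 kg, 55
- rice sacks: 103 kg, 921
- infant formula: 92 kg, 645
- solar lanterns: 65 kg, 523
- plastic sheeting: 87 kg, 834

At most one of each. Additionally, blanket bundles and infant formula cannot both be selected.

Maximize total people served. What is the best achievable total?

Filling by ratio: blanket bundles + hygiene kits + mosquito nets + cooking oil + plastic sheeting for 1841, with 3 kg left unused.
The 101 kg tied up in blanket bundles and mosquito nets and cooking oil is better spent on rice sacks — total rises to 1911 (214 kg).
Next best is mosquito nets + cooking oil + solar lanterns + plastic sheeting at 1886 (215 kg) — short by 25.

1911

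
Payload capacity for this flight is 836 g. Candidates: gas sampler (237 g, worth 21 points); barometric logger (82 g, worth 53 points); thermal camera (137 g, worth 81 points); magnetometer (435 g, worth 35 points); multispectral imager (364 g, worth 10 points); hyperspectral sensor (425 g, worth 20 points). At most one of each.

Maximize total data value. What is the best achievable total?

Greedy by ratio would take gas sampler + barometric logger + thermal camera + multispectral imager: 820 g used, total 165.
Replace gas sampler and multispectral imager with magnetometer: the trade gains 4 net, giving 169 at 654 g.

169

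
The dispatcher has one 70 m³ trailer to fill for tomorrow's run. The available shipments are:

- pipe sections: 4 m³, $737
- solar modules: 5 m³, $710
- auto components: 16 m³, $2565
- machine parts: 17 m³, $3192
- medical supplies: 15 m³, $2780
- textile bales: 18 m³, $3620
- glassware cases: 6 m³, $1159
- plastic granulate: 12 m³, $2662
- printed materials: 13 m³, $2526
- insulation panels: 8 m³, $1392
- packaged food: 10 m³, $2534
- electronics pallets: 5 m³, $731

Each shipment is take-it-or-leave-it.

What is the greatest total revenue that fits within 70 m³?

14534

Greedy by ratio would take pipe sections + textile bales + glassware cases + plastic granulate + printed materials + packaged food + electronics pallets: 68 m³ used, total 13969.
Replace pipe sections and glassware cases and electronics pallets with machine parts: the trade gains 565 net, giving 14534 at 70 m³.
An exhaustive check of the 4096 subsets confirms 14534.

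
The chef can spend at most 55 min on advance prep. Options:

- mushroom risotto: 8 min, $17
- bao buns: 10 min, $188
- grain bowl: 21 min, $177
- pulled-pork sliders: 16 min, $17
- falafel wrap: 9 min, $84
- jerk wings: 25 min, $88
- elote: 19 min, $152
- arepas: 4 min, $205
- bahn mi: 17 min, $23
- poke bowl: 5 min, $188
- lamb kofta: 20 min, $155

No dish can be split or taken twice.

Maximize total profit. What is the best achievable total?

842

Density check — arepas 51.25, poke bowl 37.60, bao buns 18.80 are the best per min.
Bao buns + grain bowl + falafel wrap + arepas + poke bowl uses 49 of the 55 min and totals 842.
Runner-up mushroom risotto + bao buns + falafel wrap + elote + arepas + poke bowl tops out at 834.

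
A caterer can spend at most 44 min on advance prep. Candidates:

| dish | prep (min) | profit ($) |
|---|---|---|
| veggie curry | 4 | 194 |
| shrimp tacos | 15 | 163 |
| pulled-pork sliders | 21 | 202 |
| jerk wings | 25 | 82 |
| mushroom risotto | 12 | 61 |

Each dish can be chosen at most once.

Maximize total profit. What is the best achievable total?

559

Ranking by ratio (profit/min): veggie curry 48.50, shrimp tacos 10.87, pulled-pork sliders 9.62.
Taking veggie curry + shrimp tacos + pulled-pork sliders: 40 min used, 559 in profit.
An exhaustive check of the 32 subsets confirms 559.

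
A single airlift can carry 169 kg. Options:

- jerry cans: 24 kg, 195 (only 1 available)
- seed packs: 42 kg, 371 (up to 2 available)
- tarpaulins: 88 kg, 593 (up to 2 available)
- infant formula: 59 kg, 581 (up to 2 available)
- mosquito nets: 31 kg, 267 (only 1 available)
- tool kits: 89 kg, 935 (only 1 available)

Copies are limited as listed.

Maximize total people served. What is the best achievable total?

1573

By people served per kg: tool kits 10.51, infant formula 9.85, seed packs 8.83, mosquito nets 8.61 lead.
Filling by ratio: infant formula + tool kits for 1516, with 21 kg left unused.
Replace infant formula with seed packs + mosquito nets: the trade gains 57 net, giving 1573 at 162 kg.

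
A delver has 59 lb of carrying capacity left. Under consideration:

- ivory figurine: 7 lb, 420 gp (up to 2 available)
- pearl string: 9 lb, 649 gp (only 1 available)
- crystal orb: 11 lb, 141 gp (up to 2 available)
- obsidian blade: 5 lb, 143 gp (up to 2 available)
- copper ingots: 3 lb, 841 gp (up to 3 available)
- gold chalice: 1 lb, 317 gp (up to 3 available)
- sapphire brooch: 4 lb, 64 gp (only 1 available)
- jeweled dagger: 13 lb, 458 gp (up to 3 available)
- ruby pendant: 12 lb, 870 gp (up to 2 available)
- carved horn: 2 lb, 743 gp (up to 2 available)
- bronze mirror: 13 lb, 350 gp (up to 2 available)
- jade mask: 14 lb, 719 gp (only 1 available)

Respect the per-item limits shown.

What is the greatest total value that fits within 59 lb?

7769

Ivory figurine + pearl string + 3×copper ingots + 3×gold chalice + 2×ruby pendant + 2×carved horn uses 56 of the 59 lb and totals 7769.
Nothing else within 59 lb beats 7769.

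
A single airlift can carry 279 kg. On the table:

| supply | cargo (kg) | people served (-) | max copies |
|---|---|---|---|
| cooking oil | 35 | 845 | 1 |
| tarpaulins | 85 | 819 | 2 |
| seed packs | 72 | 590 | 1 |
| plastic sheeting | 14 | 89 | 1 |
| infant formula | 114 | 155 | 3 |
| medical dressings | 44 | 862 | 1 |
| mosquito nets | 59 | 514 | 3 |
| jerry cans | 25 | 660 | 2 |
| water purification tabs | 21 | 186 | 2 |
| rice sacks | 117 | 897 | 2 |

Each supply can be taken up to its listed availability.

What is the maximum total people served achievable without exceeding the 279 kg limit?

Filling by ratio: cooking oil + tarpaulins + plastic sheeting + medical dressings + 2×jerry cans + 2×water purification tabs for 4307, with 9 kg left unused.
Dropping plastic sheeting and 2×water purification tabs frees 56 kg; slotting in mosquito nets (59 kg) lifts the total to 4360 at 273 kg.

4360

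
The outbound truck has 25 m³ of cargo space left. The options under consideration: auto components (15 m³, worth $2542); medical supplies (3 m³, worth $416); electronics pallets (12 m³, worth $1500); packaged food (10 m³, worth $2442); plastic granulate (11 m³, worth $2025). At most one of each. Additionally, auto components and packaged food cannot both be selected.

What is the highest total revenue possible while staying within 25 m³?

4883

By revenue per m³: packaged food 244.20, plastic granulate 184.09, auto components 169.47 lead.
Medical supplies + packaged food + plastic granulate uses 24 of the 25 m³ and totals 4883.
That's the maximum — no feasible swap from here does better than 4883.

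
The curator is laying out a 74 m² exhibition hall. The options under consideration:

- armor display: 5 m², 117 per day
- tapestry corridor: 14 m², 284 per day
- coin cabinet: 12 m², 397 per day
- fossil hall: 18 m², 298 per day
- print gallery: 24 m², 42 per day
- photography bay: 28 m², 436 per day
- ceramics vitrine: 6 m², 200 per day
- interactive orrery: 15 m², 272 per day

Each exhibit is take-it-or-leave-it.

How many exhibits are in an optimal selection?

6

Optimal total is 1568.
For example armor display + tapestry corridor + coin cabinet + fossil hall + ceramics vitrine + interactive orrery achieves it, using 70 m².
All optima have 6 exhibits.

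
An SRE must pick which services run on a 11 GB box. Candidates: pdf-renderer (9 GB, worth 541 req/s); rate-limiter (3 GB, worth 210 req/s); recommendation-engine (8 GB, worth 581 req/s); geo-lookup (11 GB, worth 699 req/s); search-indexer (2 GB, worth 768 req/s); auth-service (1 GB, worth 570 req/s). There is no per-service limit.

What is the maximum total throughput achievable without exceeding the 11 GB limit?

6270

By throughput per GB: auth-service 570.00, search-indexer 384.00, recommendation-engine 72.62, rate-limiter 70.00 lead.
The ratio ordering already packs tightly: 11×auth-service, 11 GB, 6270.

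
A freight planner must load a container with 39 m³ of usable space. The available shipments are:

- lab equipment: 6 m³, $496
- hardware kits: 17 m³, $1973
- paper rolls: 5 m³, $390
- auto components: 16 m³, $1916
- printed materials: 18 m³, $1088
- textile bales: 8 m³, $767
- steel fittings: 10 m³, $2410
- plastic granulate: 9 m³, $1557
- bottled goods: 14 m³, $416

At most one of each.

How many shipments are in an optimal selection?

3

Best achievable revenue is 5940.
One optimal bundle: hardware kits + steel fittings + plastic granulate (36 m³).
Any selection reaching 5940 contains exactly 3 shipments.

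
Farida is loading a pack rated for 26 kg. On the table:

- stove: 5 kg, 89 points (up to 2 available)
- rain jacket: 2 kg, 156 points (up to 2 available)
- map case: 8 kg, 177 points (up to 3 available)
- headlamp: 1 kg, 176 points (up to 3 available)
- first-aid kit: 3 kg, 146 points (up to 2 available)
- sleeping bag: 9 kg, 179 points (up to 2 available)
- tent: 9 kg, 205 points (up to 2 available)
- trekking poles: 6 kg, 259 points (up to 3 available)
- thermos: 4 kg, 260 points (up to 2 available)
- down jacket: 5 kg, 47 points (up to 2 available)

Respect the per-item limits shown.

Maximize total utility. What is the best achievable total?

1765

Ranking by ratio (utility/kg): headlamp 176.00, rain jacket 78.00, thermos 65.00, first-aid kit 48.67.
Taking the top-ratio items first gives stove + 2×rain jacket + 3×headlamp + 2×first-aid kit + 2×thermos for 1741 (26 kg).
Replace stove and first-aid kit with trekking poles: the trade gains 24 net, giving 1765 at 24 kg.
No other feasible combination exceeds 1765.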